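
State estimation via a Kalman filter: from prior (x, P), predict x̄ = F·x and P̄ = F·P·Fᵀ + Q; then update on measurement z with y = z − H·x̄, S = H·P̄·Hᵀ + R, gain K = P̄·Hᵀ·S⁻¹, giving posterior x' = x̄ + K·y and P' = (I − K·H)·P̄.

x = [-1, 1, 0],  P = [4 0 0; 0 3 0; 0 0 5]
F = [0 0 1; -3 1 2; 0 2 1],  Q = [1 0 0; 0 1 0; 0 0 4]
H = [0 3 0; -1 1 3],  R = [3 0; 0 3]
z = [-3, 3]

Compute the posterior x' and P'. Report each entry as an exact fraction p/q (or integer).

x' = [-21163/26212, -12689/13106, 13707/13106]
P' = [112451/26212 589/13106 18795/13106; 589/13106 2159/6553 -597/6553; 18795/13106 -597/6553 5504/6553]

x̄ = F·x = [0, 4, 2]
P̄ = F·P·Fᵀ + Q = [6 10 5; 10 60 16; 5 16 21]
y = z − H·x̄ = [-15, -7]
S = H·P̄·Hᵀ + R = [543 294; 294 304]
K = P̄·Hᵀ·S⁻¹ = [589/13106 499/26212; 2159/6553 49/13106; -597/6553 4345/13106]
x' = x̄ + K·y = [-21163/26212, -12689/13106, 13707/13106]
P' = (I − K·H)·P̄ = [112451/26212 589/13106 18795/13106; 589/13106 2159/6553 -597/6553; 18795/13106 -597/6553 5504/6553]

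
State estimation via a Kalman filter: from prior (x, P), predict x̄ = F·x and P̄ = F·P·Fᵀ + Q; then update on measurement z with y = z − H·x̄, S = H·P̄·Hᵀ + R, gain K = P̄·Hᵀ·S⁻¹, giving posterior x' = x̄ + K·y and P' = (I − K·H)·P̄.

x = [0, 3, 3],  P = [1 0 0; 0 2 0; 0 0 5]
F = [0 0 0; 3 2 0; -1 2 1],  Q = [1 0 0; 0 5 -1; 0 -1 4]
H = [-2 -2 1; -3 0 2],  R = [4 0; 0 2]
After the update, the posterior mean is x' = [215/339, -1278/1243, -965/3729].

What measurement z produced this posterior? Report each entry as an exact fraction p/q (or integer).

x̄ = F·x = [0, 6, 9]
P̄ = F·P·Fᵀ + Q = [1 0 0; 0 22 4; 0 4 18]
S = H·P̄·Hᵀ + R = [98 26; 26 83]
K = P̄·Hᵀ·S⁻¹ = [-4/339 -11/339; -588/1243 304/1243; -53/3729 1634/3729]
x' − x̄ = [215/339, -8736/1243, -34526/3729] = K·y
y = (KᵀK)⁻¹·Kᵀ·(x' − x̄) = [4, -21]
z = y + H·x̄ = [4, -21] + [-3, 18] = [1, -3]

z = [1, -3]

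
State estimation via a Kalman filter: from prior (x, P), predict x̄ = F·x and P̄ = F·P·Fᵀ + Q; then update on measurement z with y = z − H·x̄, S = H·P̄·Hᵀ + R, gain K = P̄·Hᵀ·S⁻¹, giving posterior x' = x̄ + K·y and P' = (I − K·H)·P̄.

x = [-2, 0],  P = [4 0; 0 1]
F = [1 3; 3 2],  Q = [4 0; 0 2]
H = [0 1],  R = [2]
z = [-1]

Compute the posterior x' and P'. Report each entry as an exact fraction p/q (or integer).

x̄ = F·x = [-2, -6]
P̄ = F·P·Fᵀ + Q = [17 18; 18 42]
y = z − H·x̄ = [5]
S = H·P̄·Hᵀ + R = [44]
K = P̄·Hᵀ·S⁻¹ = [9/22; 21/22]
x' = x̄ + K·y = [1/22, -27/22]
P' = (I − K·H)·P̄ = [106/11 9/11; 9/11 21/11]

x' = [1/22, -27/22]
P' = [106/11 9/11; 9/11 21/11]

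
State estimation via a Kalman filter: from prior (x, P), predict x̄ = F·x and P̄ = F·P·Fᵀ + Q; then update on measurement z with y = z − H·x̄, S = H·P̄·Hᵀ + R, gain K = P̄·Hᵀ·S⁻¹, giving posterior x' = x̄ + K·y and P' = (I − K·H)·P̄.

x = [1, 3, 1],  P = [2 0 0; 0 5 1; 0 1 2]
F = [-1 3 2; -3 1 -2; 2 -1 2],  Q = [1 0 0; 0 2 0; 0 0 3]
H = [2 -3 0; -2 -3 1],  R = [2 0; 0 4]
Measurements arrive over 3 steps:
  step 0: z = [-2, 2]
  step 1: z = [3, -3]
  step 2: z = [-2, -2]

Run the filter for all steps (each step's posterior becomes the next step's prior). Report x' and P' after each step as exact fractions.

step 0: x' = [-348758/348269, -15994/348269, -78836/348269], P' = [203173/348269 71628/348269 314302/348269; 71628/348269 82234/348269 185238/348269; 314302/348269 185238/348269 1342546/348269]
step 1: x' = [20714482965/12449173669, 1230024763/12449173669, 4170703252/12449173669], P' = [6947720753/12449173669 2372377520/12449173669 10896612042/12449173669; 2372377520/12449173669 2809161502/12449173669 6146297842/12449173669; 10896612042/12449173669 6146297842/12449173669 45336125926/12449173669]
step 2: x' = [-225546976734744/416514647955449, 155970978926660/416514647955449, -378265919850418/416514647955449], P' = [231463205661829/416514647955449 78914831169152/416514647955449 362638815060898/416514647955449; 78914831169152/416514647955449 93765511619942/416514647955449 204723609347882/416514647955449; 362638815060898/416514647955449 204723609347882/416514647955449 1513162195803086/416514647955449]

step 0: x̄ = F·x = [10, -2, 1]
step 0: P̄ = F·P·Fᵀ + Q = [68 9 -7; 9 29 -21; -7 -21 20]
step 0: y = z − H·x̄ = [-28, 15]
step 0: S = H·P̄·Hᵀ + R = [427 38; 38 819]
step 0: K = P̄·Hᵀ·S⁻¹ = [95731/348269 -76732/348269; -51723/348269 -51180/348269; 36445/348269 39557/348269]
step 0: x' = x̄ + K·y = [-348758/348269, -15994/348269, -78836/348269]
step 0: P' = (I − K·H)·P̄ = [203173/348269 71628/348269 314302/348269; 71628/348269 82234/348269 185238/348269; 314302/348269 185238/348269 1342546/348269]
step 1: x̄ = F·x = [143104/348269, 1187952/348269, -839194/348269]
step 1: P̄ = F·P·Fᵀ + Q = [7197612/348269 -7228403/348269 6588088/348269; -7228403/348269 10578417/348269 -8715384/348269; 6588088/348269 -8715384/348269 8796869/348269]
step 1: y = z − H·x̄ = [4322455/348269, 3644451/348269]
step 1: S = H·P̄·Hᵀ + R = [211433575/348269 105737633/348269; 105737633/348269 73385262/348269]
step 1: K = P̄·Hᵀ·S⁻¹ = [3389154473/12449173669 -2528990506/12449173669; -1841364733/12449173669 -1756485426/12449173669; 1677165279/12449173669 1276002079/12449173669]
step 1: x' = x̄ + K·y = [20714482965/12449173669, 1230024763/12449173669, 4170703252/12449173669]
step 1: P' = (I − K·H)·P̄ = [6947720753/12449173669 2372377520/12449173669 10896612042/12449173669; 2372377520/12449173669 2809161502/12449173669 6146297842/12449173669; 10896612042/12449173669 6146297842/12449173669 45336125926/12449173669]
step 2: x̄ = F·x = [-8683002172/12449173669, -69254830636/12449173669, 48540347671/12449173669]
step 2: P̄ = F·P·Fᵀ + Q = [241958712460/12449173669 -243969271675/12449173669 222006635784/12449173669; -243969271675/12449173669 363521387337/12449173669 -298359031176/12449173669; 222006635784/12449173669 -298359031176/12449173669 302390264113/12449173669]
step 2: y = z − H·x̄ = [-215296834902/12449173669, -298569191261/12449173669]
step 2: S = H·P̄·Hᵀ + R = [7192056943311/12449173669 3642948001289/12449173669; 3642948001289/12449173669 2566210678482/12449173669]
step 2: K = P̄·Hᵀ·S⁻¹ = [113090958908101/416514647955449 -84258022442554/416514647955449; -61733436260761/416514647955449 -58600646962562/416514647955449; 55553401039075/416514647955449 43428434409411/416514647955449]
step 2: x' = x̄ + K·y = [-225546976734744/416514647955449, 155970978926660/416514647955449, -378265919850418/416514647955449]
step 2: P' = (I − K·H)·P̄ = [231463205661829/416514647955449 78914831169152/416514647955449 362638815060898/416514647955449; 78914831169152/416514647955449 93765511619942/416514647955449 204723609347882/416514647955449; 362638815060898/416514647955449 204723609347882/416514647955449 1513162195803086/416514647955449]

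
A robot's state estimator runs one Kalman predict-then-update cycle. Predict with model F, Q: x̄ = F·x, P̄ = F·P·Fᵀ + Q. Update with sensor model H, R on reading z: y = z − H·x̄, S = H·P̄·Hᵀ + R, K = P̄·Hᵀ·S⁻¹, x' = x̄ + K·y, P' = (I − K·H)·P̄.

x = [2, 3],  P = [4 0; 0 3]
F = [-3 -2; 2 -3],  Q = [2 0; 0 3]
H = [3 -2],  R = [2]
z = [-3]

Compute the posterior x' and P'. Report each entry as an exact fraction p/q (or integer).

x̄ = F·x = [-12, -5]
P̄ = F·P·Fᵀ + Q = [50 -6; -6 46]
y = z − H·x̄ = [23]
S = H·P̄·Hᵀ + R = [708]
K = P̄·Hᵀ·S⁻¹ = [27/118; -55/354]
x' = x̄ + K·y = [-795/118, -3035/354]
P' = (I − K·H)·P̄ = [763/59 1131/59; 1131/59 5117/177]

x' = [-795/118, -3035/354]
P' = [763/59 1131/59; 1131/59 5117/177]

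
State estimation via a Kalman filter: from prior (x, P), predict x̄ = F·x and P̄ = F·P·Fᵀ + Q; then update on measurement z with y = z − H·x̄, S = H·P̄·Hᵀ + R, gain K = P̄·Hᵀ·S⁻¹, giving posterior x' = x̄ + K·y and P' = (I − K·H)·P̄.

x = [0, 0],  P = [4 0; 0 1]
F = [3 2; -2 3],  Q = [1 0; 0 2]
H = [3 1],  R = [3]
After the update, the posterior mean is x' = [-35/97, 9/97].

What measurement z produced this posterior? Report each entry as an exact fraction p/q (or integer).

x̄ = F·x = [0, 0]
P̄ = F·P·Fᵀ + Q = [41 -18; -18 27]
S = H·P̄·Hᵀ + R = [291]
K = P̄·Hᵀ·S⁻¹ = [35/97; -9/97]
x' − x̄ = [-35/97, 9/97] = K·y
y = (KᵀK)⁻¹·Kᵀ·(x' − x̄) = [-1]
z = y + H·x̄ = [-1] + [0] = [-1]

z = [-1]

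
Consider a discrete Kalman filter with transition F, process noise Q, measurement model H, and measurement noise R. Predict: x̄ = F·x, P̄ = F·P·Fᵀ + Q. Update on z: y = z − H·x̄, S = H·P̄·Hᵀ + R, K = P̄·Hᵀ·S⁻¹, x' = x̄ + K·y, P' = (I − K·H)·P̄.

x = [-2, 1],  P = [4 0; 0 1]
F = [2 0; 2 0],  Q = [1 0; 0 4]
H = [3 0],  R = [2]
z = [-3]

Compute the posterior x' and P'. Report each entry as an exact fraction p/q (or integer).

x̄ = F·x = [-4, -4]
P̄ = F·P·Fᵀ + Q = [17 16; 16 20]
y = z − H·x̄ = [9]
S = H·P̄·Hᵀ + R = [155]
K = P̄·Hᵀ·S⁻¹ = [51/155; 48/155]
x' = x̄ + K·y = [-161/155, -188/155]
P' = (I − K·H)·P̄ = [34/155 32/155; 32/155 796/155]

x' = [-161/155, -188/155]
P' = [34/155 32/155; 32/155 796/155]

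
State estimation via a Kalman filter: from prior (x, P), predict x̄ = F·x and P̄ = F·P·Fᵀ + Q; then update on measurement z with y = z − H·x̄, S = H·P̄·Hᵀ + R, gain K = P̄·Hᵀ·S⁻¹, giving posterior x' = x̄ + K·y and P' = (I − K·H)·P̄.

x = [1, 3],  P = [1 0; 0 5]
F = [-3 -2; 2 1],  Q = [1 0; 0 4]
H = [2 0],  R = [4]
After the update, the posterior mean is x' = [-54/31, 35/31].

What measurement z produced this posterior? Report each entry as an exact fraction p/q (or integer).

x̄ = F·x = [-9, 5]
P̄ = F·P·Fᵀ + Q = [30 -16; -16 13]
S = H·P̄·Hᵀ + R = [124]
K = P̄·Hᵀ·S⁻¹ = [15/31; -8/31]
x' − x̄ = [225/31, -120/31] = K·y
y = (KᵀK)⁻¹·Kᵀ·(x' − x̄) = [15]
z = y + H·x̄ = [15] + [-18] = [-3]

z = [-3]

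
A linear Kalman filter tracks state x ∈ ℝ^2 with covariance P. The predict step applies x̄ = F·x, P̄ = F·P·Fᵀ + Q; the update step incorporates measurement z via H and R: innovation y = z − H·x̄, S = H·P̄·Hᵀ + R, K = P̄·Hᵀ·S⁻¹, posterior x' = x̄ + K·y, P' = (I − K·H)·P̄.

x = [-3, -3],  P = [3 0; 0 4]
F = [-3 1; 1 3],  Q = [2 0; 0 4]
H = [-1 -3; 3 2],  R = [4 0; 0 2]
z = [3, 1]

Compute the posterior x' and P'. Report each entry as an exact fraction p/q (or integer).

x̄ = F·x = [6, -12]
P̄ = F·P·Fᵀ + Q = [33 3; 3 43]
y = z − H·x̄ = [-27, 7]
S = H·P̄·Hᵀ + R = [442 -390; -390 507]
K = P̄·Hᵀ·S⁻¹ = [252/923 385/923; -383/923 -365/2769]
x' = x̄ + K·y = [1429/923, -4760/2769]
P' = (I − K·H)·P̄ = [618/923 -542/923; -542/923 2074/2769]

x' = [1429/923, -4760/2769]
P' = [618/923 -542/923; -542/923 2074/2769]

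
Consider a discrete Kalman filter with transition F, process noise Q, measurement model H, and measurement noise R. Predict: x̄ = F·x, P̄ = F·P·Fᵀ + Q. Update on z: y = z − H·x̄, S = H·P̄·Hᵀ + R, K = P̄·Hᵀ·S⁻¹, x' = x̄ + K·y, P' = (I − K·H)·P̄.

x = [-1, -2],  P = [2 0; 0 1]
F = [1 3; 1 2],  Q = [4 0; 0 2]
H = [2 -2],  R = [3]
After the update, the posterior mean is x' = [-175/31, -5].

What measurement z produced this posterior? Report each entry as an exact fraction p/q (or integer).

x̄ = F·x = [-7, -5]
P̄ = F·P·Fᵀ + Q = [15 8; 8 8]
S = H·P̄·Hᵀ + R = [31]
K = P̄·Hᵀ·S⁻¹ = [14/31; 0]
x' − x̄ = [42/31, 0] = K·y
y = (KᵀK)⁻¹·Kᵀ·(x' − x̄) = [3]
z = y + H·x̄ = [3] + [-4] = [-1]

z = [-1]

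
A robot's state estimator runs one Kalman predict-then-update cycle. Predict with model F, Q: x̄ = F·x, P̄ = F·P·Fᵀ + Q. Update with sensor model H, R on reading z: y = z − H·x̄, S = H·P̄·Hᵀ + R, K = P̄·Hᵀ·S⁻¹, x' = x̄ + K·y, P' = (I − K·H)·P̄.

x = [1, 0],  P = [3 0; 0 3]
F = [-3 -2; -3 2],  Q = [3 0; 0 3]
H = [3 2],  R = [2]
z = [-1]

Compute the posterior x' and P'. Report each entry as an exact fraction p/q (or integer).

x̄ = F·x = [-3, -3]
P̄ = F·P·Fᵀ + Q = [42 15; 15 42]
y = z − H·x̄ = [14]
S = H·P̄·Hᵀ + R = [728]
K = P̄·Hᵀ·S⁻¹ = [3/14; 129/728]
x' = x̄ + K·y = [0, -27/52]
P' = (I − K·H)·P̄ = [60/7 -177/14; -177/14 13935/728]

x' = [0, -27/52]
P' = [60/7 -177/14; -177/14 13935/728]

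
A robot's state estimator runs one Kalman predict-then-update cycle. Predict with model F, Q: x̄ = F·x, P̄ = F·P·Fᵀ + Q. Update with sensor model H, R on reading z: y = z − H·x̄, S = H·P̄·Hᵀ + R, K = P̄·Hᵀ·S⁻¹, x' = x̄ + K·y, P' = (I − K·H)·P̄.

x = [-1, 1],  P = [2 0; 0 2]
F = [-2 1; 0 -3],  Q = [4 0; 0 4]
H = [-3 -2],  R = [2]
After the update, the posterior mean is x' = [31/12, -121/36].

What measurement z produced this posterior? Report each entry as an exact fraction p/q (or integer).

z = [-1]

x̄ = F·x = [3, -3]
P̄ = F·P·Fᵀ + Q = [14 -6; -6 22]
S = H·P̄·Hᵀ + R = [144]
K = P̄·Hᵀ·S⁻¹ = [-5/24; -13/72]
x' − x̄ = [-5/12, -13/36] = K·y
y = (KᵀK)⁻¹·Kᵀ·(x' − x̄) = [2]
z = y + H·x̄ = [2] + [-3] = [-1]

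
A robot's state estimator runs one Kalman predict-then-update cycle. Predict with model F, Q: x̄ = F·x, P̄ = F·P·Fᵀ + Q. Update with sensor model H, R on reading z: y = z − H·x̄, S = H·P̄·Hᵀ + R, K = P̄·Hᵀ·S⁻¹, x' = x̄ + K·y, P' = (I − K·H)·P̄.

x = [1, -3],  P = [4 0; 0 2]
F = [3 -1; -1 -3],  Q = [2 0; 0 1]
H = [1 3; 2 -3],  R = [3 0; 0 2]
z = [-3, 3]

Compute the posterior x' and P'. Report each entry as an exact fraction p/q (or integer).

x̄ = F·x = [6, 8]
P̄ = F·P·Fᵀ + Q = [40 -6; -6 23]
y = z − H·x̄ = [-33, 15]
S = H·P̄·Hᵀ + R = [214 -145; -145 441]
K = P̄·Hᵀ·S⁻¹ = [23912/73349 24162/73349; 16038/73349 -8199/73349]
x' = x̄ + K·y = [13428/73349, -65447/73349]
P' = (I − K·H)·P̄ = [40020/73349 10572/73349; 10572/73349 12514/73349]

x' = [13428/73349, -65447/73349]
P' = [40020/73349 10572/73349; 10572/73349 12514/73349]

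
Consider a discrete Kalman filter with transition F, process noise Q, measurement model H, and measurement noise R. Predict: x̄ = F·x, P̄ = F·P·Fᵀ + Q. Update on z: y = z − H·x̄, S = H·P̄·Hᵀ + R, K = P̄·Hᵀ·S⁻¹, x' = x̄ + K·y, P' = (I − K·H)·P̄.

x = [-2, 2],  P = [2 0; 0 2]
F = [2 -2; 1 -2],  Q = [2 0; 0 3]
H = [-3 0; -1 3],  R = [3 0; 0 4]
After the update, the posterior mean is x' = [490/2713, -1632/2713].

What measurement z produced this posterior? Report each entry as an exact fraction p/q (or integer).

x̄ = F·x = [-8, -6]
P̄ = F·P·Fᵀ + Q = [18 12; 12 13]
S = H·P̄·Hᵀ + R = [165 -54; -54 67]
K = P̄·Hᵀ·S⁻¹ = [-882/2713 18/2713; -318/2713 837/2713]
x' − x̄ = [22194/2713, 14646/2713] = K·y
y = (KᵀK)⁻¹·Kᵀ·(x' − x̄) = [-25, 8]
z = y + H·x̄ = [-25, 8] + [24, -10] = [-1, -2]

z = [-1, -2]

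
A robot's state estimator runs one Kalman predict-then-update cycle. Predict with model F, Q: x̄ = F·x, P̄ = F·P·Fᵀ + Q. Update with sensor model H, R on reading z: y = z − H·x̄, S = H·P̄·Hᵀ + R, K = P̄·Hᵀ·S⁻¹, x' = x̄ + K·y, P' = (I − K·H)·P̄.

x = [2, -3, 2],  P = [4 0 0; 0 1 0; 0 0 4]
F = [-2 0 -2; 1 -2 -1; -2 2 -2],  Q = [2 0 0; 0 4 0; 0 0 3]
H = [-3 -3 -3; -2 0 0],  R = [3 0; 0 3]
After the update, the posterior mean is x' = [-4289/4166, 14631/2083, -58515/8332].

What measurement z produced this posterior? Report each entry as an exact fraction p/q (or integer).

x̄ = F·x = [-8, 6, -14]
P̄ = F·P·Fᵀ + Q = [34 0 32; 0 16 -4; 32 -4 39]
S = H·P̄·Hᵀ + R = [1308 396; 396 139]
K = P̄·Hᵀ·S⁻¹ = [-99/4166 -878/2083; -417/2083 1188/2083; -865/8332 -343/2083]
x' − x̄ = [29039/4166, 2133/2083, 58133/8332] = K·y
y = (KᵀK)⁻¹·Kᵀ·(x' − x̄) = [-45, -14]
z = y + H·x̄ = [-45, -14] + [48, 16] = [3, 2]

z = [3, 2]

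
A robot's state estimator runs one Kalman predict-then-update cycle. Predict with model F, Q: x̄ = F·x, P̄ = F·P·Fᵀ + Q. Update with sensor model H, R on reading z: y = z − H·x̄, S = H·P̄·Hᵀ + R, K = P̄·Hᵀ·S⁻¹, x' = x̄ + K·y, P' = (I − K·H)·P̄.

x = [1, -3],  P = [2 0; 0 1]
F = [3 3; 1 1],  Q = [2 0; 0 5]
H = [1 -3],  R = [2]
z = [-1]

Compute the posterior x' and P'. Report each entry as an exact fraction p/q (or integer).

x' = [-296/49, -83/49]
P' = [1417/49 471/49; 471/49 167/49]

x̄ = F·x = [-6, -2]
P̄ = F·P·Fᵀ + Q = [29 9; 9 8]
y = z − H·x̄ = [-1]
S = H·P̄·Hᵀ + R = [49]
K = P̄·Hᵀ·S⁻¹ = [2/49; -15/49]
x' = x̄ + K·y = [-296/49, -83/49]
P' = (I − K·H)·P̄ = [1417/49 471/49; 471/49 167/49]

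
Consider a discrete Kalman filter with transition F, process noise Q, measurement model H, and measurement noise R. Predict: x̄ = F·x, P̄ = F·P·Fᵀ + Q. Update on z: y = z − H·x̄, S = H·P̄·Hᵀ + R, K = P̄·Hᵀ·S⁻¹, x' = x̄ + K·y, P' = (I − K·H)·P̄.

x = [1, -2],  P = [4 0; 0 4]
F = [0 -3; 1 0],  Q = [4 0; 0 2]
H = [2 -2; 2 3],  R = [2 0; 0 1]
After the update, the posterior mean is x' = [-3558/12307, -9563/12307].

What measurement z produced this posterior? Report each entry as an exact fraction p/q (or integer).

x̄ = F·x = [6, 1]
P̄ = F·P·Fᵀ + Q = [40 0; 0 6]
S = H·P̄·Hᵀ + R = [186 124; 124 215]
K = P̄·Hᵀ·S⁻¹ = [3640/12307 80/397; -2406/12307 78/397]
x' − x̄ = [-77400/12307, -21870/12307] = K·y
y = (KᵀK)⁻¹·Kᵀ·(x' − x̄) = [-9, -18]
z = y + H·x̄ = [-9, -18] + [10, 15] = [1, -3]

z = [1, -3]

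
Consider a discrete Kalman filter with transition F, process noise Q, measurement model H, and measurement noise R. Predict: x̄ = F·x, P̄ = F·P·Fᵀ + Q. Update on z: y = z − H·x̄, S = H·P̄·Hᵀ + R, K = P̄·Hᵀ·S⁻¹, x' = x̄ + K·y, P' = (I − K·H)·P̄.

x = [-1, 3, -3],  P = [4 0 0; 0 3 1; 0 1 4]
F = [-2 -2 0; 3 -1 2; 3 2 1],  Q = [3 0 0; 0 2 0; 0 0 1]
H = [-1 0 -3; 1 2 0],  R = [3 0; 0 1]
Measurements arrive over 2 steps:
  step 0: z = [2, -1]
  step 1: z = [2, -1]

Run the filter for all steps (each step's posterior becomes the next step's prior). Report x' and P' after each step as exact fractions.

step 0: x' = [-10504/35603, -16737/35603, -17333/35603], P' = [231900/35603 -113085/35603 -88701/35603; -113085/35603 63931/35603 43455/35603; -88701/35603 43455/35603 45079/35603]
step 1: x' = [146515604/165876053, -149744292/165876053, -176364883/165876053], P' = [933663039/165876053 -468432849/165876053 -342496032/165876053; -468432849/165876053 275408485/165876053 173832223/165876053; -342496032/165876053 173832223/165876053 174610844/165876053]

step 0: x̄ = F·x = [-4, -12, 0]
step 0: P̄ = F·P·Fᵀ + Q = [31 -22 -38; -22 53 41; -38 41 57]
step 0: y = z − H·x̄ = [-2, 27]
step 0: S = H·P̄·Hᵀ + R = [319 -119; -119 156]
step 0: K = P̄·Hᵀ·S⁻¹ = [11401/35603 5730/35603; -5760/35603 14777/35603; -15512/35603 -1791/35603]
step 0: x' = x̄ + K·y = [-10504/35603, -16737/35603, -17333/35603]
step 0: P' = (I − K·H)·P̄ = [231900/35603 -113085/35603 -88701/35603; -113085/35603 63931/35603 43455/35603; -88701/35603 43455/35603 45079/35603]
step 1: x̄ = F·x = [54482/35603, -49441/35603, -82319/35603]
step 1: P̄ = F·P·Fᵀ + Q = [385453/35603 -630214/35603 -425782/35603; -630214/35603 1842831/35603 1042197/35603; -425782/35603 1042197/35603 708100/35603]
step 1: y = z − H·x̄ = [-121269/35603, 8797/35603]
step 1: S = H·P̄·Hᵀ + R = [4310470/35603 -4100861/35603; -4100861/35603 5271524/35603]
step 1: K = P̄·Hᵀ·S⁻¹ = [31275019/165876053 -3202659/165876053; -17687940/165876053 82384121/165876053; -60445500/165876053 5168414/165876053]
step 1: x' = x̄ + K·y = [146515604/165876053, -149744292/165876053, -176364883/165876053]
step 1: P' = (I − K·H)·P̄ = [933663039/165876053 -468432849/165876053 -342496032/165876053; -468432849/165876053 275408485/165876053 173832223/165876053; -342496032/165876053 173832223/165876053 174610844/165876053]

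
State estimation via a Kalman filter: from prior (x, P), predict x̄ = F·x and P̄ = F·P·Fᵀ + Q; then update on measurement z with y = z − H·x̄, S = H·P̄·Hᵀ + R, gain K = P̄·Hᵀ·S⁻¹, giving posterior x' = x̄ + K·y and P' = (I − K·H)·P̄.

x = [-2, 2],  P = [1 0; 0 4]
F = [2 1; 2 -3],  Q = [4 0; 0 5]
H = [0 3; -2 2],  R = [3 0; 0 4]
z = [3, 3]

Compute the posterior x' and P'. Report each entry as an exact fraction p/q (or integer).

x̄ = F·x = [-2, -10]
P̄ = F·P·Fᵀ + Q = [12 -8; -8 45]
y = z − H·x̄ = [33, 19]
S = H·P̄·Hᵀ + R = [408 318; 318 296]
K = P̄·Hᵀ·S⁻¹ = [468/1637 -724/1637; 521/1637 53/3274]
x' = x̄ + K·y = [-1586/1637, 2653/3274]
P' = (I − K·H)·P̄ = [1916/1637 468/1637; 468/1637 521/1637]

x' = [-1586/1637, 2653/3274]
P' = [1916/1637 468/1637; 468/1637 521/1637]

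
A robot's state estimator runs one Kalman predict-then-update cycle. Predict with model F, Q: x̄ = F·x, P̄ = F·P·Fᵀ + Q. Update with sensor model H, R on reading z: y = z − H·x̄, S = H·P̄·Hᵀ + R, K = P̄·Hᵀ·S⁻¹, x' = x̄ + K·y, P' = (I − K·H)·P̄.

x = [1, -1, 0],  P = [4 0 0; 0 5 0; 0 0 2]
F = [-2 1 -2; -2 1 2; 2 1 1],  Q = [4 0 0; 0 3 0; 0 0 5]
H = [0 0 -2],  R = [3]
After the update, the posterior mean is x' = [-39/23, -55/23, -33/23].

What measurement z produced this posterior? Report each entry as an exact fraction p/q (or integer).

z = [3]

x̄ = F·x = [-3, -3, 1]
P̄ = F·P·Fᵀ + Q = [33 13 -15; 13 32 -7; -15 -7 28]
S = H·P̄·Hᵀ + R = [115]
K = P̄·Hᵀ·S⁻¹ = [6/23; 14/115; -56/115]
x' − x̄ = [30/23, 14/23, -56/23] = K·y
y = (KᵀK)⁻¹·Kᵀ·(x' − x̄) = [5]
z = y + H·x̄ = [5] + [-2] = [3]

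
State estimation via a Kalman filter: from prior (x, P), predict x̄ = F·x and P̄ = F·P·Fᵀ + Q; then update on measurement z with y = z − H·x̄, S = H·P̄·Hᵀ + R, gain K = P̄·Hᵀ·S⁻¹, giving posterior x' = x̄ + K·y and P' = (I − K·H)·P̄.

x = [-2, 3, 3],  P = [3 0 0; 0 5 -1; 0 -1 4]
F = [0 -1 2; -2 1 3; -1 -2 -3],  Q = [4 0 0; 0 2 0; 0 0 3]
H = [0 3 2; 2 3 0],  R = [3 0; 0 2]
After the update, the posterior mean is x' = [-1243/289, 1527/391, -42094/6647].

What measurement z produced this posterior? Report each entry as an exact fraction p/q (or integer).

x̄ = F·x = [3, 16, -13]
P̄ = F·P·Fᵀ + Q = [29 20 -13; 20 49 -31; -13 -31 50]
S = H·P̄·Hᵀ + R = [272 323; 323 799]
K = P̄·Hᵀ·S⁻¹ = [-28/289 54/289; 26/391 81/391; 2590/6647 -2037/6647]
x' − x̄ = [-2110/289, -4729/391, 44317/6647] = K·y
y = (KᵀK)⁻¹·Kᵀ·(x' − x̄) = [-23, -51]
z = y + H·x̄ = [-23, -51] + [22, 54] = [-1, 3]

z = [-1, 3]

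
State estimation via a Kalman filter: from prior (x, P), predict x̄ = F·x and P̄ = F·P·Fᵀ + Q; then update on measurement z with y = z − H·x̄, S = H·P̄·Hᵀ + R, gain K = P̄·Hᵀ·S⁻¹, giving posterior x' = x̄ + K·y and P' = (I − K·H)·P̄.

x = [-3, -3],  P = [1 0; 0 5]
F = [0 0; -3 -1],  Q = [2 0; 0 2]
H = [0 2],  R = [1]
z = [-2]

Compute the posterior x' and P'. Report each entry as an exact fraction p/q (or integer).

x' = [0, -4/5]
P' = [2 0; 0 16/65]

x̄ = F·x = [0, 12]
P̄ = F·P·Fᵀ + Q = [2 0; 0 16]
y = z − H·x̄ = [-26]
S = H·P̄·Hᵀ + R = [65]
K = P̄·Hᵀ·S⁻¹ = [0; 32/65]
x' = x̄ + K·y = [0, -4/5]
P' = (I − K·H)·P̄ = [2 0; 0 16/65]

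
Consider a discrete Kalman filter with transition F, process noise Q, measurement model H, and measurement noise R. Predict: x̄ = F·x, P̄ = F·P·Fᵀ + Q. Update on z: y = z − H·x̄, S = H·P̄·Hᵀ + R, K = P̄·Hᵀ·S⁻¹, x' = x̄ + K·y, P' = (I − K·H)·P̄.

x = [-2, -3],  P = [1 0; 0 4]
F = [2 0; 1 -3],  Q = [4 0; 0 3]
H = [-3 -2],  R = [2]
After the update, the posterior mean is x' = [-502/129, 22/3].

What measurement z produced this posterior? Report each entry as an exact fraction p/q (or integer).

z = [-3]

x̄ = F·x = [-4, 7]
P̄ = F·P·Fᵀ + Q = [8 2; 2 40]
S = H·P̄·Hᵀ + R = [258]
K = P̄·Hᵀ·S⁻¹ = [-14/129; -1/3]
x' − x̄ = [14/129, 1/3] = K·y
y = (KᵀK)⁻¹·Kᵀ·(x' − x̄) = [-1]
z = y + H·x̄ = [-1] + [-2] = [-3]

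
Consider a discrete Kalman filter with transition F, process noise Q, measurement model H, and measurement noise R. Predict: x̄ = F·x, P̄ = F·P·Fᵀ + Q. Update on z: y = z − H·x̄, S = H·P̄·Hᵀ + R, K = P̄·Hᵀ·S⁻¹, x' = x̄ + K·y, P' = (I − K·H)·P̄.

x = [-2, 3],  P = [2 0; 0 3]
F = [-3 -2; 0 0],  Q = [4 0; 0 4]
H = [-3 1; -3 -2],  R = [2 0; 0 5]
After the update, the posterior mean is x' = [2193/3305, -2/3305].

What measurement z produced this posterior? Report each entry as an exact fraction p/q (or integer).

x̄ = F·x = [0, 0]
P̄ = F·P·Fᵀ + Q = [34 0; 0 4]
S = H·P̄·Hᵀ + R = [312 298; 298 327]
K = P̄·Hᵀ·S⁻¹ = [-1479/6610 -357/3305; 923/3305 -922/3305]
x' − x̄ = [2193/3305, -2/3305] = K·y
y = (KᵀK)⁻¹·Kᵀ·(x' − x̄) = [-2, -2]
z = y + H·x̄ = [-2, -2] + [0, 0] = [-2, -2]

z = [-2, -2]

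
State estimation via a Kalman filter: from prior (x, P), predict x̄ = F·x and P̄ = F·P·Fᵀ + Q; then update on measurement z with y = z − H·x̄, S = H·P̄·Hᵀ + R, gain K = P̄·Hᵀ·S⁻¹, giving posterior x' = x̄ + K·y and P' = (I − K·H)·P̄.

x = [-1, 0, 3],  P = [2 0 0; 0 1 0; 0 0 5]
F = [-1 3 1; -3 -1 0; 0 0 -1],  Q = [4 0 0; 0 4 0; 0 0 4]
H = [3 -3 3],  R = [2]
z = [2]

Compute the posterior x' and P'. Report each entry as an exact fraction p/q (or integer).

x̄ = F·x = [4, 3, -3]
P̄ = F·P·Fᵀ + Q = [20 3 -5; 3 23 0; -5 0 9]
y = z − H·x̄ = [8]
S = H·P̄·Hᵀ + R = [326]
K = P̄·Hᵀ·S⁻¹ = [18/163; -30/163; 6/163]
x' = x̄ + K·y = [796/163, 249/163, -441/163]
P' = (I − K·H)·P̄ = [2612/163 1569/163 -1031/163; 1569/163 1949/163 360/163; -1031/163 360/163 1395/163]

x' = [796/163, 249/163, -441/163]
P' = [2612/163 1569/163 -1031/163; 1569/163 1949/163 360/163; -1031/163 360/163 1395/163]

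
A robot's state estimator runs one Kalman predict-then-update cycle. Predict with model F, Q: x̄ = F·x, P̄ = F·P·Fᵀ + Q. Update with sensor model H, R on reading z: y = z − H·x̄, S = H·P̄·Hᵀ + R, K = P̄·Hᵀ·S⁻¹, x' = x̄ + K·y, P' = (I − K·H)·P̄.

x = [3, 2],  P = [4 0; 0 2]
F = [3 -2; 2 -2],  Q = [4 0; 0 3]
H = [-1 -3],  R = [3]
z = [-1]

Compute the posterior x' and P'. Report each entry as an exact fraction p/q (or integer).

x' = [55/27, -79/243]
P' = [16/3 -40/27; -40/27 353/486]

x̄ = F·x = [5, 2]
P̄ = F·P·Fᵀ + Q = [48 32; 32 27]
y = z − H·x̄ = [10]
S = H·P̄·Hᵀ + R = [486]
K = P̄·Hᵀ·S⁻¹ = [-8/27; -113/486]
x' = x̄ + K·y = [55/27, -79/243]
P' = (I − K·H)·P̄ = [16/3 -40/27; -40/27 353/486]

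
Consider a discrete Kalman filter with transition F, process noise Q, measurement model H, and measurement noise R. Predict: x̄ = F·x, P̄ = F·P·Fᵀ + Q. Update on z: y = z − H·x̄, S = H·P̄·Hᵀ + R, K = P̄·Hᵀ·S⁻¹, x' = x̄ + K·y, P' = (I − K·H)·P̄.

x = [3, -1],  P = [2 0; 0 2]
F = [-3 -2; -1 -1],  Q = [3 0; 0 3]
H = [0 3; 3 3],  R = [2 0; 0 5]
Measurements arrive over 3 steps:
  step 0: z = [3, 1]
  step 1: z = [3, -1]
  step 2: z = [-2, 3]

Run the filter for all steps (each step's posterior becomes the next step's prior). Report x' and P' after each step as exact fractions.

step 0: x̄ = F·x = [-7, -2]
step 0: P̄ = F·P·Fᵀ + Q = [29 10; 10 7]
step 0: y = z − H·x̄ = [9, 28]
step 0: S = H·P̄·Hᵀ + R = [65 153; 153 509]
step 0: K = P̄·Hᵀ·S⁻¹ = [-2631/9676 3015/9676; 1443/4838 51/4838]
step 0: x' = x̄ + K·y = [-6991/9676, 4739/4838]
step 0: P' = (I − K·H)·P̄ = [6779/9676 -877/4838; -877/4838 481/2419]
step 1: x̄ = F·x = [2017/9676, -2487/9676]
step 1: P̄ = F·P·Fᵀ + Q = [76687/9676 15415/9676; 15415/9676 34223/9676]
step 1: y = z − H·x̄ = [36489/9676, -4133/4838]
step 1: S = H·P̄·Hᵀ + R = [327359/9676 223371/4838; 223371/4838 331010/2419]
step 1: K = P̄·Hᵀ·S⁻¹ = [-6429027/24168871 7212864/24168871; 7173597/24168871 297828/24168871]
step 1: x' = x̄ + K·y = [-25368095/24168871, 20585733/24168871]
step 1: P' = (I − K·H)·P̄ = [16307458/24168871 -4286018/24168871; -4286018/24168871 4782398/24168871]
step 2: x̄ = F·x = [34932819/24168871, 4782362/24168871]
step 2: P̄ = F·P·Fᵀ + Q = [186971111/24168871 37057080/24168871; 37057080/24168871 85024433/24168871]
step 2: y = z − H·x̄ = [-62684828/24168871, -46638930/24168871]
step 2: S = H·P̄·Hᵀ + R = [813557639/24168871 1098733617/24168871; 1098733617/24168871 3235831691/24168871]
step 2: K = P̄·Hᵀ·S⁻¹ = [-15669349731/58973380660 373816491/1254752780; 8750286213/29486690330 7792437/627376390]
step 2: x' = x̄ + K·y = [45987255069/29486690330, -8783517697/14743345165]
step 2: P' = (I − K·H)·P̄ = [39728524949/58973380660 -5223116577/29486690330; -5223116577/29486690330 2916762071/14743345165]

step 0: x' = [-6991/9676, 4739/4838], P' = [6779/9676 -877/4838; -877/4838 481/2419]
step 1: x' = [-25368095/24168871, 20585733/24168871], P' = [16307458/24168871 -4286018/24168871; -4286018/24168871 4782398/24168871]
step 2: x' = [45987255069/29486690330, -8783517697/14743345165], P' = [39728524949/58973380660 -5223116577/29486690330; -5223116577/29486690330 2916762071/14743345165]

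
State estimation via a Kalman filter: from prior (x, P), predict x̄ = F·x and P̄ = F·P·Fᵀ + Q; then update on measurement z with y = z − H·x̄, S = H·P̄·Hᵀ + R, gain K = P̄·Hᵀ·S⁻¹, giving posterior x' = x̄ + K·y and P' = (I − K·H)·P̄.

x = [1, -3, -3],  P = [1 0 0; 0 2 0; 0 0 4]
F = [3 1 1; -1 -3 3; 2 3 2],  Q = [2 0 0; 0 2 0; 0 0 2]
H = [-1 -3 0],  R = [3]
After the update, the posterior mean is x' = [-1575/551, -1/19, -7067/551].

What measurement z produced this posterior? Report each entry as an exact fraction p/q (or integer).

z = [3]

x̄ = F·x = [-3, -1, -13]
P̄ = F·P·Fᵀ + Q = [17 3 20; 3 57 4; 20 4 40]
S = H·P̄·Hᵀ + R = [551]
K = P̄·Hᵀ·S⁻¹ = [-26/551; -6/19; -32/551]
x' − x̄ = [78/551, 18/19, 96/551] = K·y
y = (KᵀK)⁻¹·Kᵀ·(x' − x̄) = [-3]
z = y + H·x̄ = [-3] + [6] = [3]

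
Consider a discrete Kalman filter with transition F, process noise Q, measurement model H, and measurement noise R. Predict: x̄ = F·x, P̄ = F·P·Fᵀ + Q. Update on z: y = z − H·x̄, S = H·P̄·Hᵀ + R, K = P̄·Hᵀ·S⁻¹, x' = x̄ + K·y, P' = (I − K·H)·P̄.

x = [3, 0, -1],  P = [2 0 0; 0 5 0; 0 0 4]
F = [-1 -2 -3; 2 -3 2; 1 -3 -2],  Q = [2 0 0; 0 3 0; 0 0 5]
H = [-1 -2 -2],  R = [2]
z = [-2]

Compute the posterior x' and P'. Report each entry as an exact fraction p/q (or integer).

x̄ = F·x = [0, 4, 5]
P̄ = F·P·Fᵀ + Q = [60 2 52; 2 72 33; 52 33 68]
y = z − H·x̄ = [16]
S = H·P̄·Hᵀ + R = [1102]
K = P̄·Hᵀ·S⁻¹ = [-84/551; -106/551; -127/551]
x' = x̄ + K·y = [-1344/551, 508/551, 723/551]
P' = (I − K·H)·P̄ = [18948/551 -16706/551 7316/551; -16706/551 17200/551 -8741/551; 7316/551 -8741/551 5210/551]

x' = [-1344/551, 508/551, 723/551]
P' = [18948/551 -16706/551 7316/551; -16706/551 17200/551 -8741/551; 7316/551 -8741/551 5210/551]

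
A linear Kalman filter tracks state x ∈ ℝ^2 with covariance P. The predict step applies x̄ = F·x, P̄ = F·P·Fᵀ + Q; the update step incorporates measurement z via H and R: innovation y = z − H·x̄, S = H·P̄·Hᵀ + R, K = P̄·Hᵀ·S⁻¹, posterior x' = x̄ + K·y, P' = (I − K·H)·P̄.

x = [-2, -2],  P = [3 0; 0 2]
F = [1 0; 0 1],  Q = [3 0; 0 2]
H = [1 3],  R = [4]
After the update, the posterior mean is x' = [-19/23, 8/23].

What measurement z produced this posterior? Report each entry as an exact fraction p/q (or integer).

x̄ = F·x = [-2, -2]
P̄ = F·P·Fᵀ + Q = [6 0; 0 4]
S = H·P̄·Hᵀ + R = [46]
K = P̄·Hᵀ·S⁻¹ = [3/23; 6/23]
x' − x̄ = [27/23, 54/23] = K·y
y = (KᵀK)⁻¹·Kᵀ·(x' − x̄) = [9]
z = y + H·x̄ = [9] + [-8] = [1]

z = [1]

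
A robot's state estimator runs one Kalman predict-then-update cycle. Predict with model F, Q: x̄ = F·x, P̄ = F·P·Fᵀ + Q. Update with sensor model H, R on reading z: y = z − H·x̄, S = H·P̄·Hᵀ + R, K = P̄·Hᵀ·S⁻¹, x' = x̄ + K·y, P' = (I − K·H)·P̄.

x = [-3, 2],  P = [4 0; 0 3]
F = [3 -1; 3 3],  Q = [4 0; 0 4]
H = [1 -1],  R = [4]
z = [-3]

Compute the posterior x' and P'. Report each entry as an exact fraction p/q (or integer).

x' = [-29/3, -19/3]
P' = [581/15 113/3; 113/3 121/3]

x̄ = F·x = [-11, -3]
P̄ = F·P·Fᵀ + Q = [43 27; 27 67]
y = z − H·x̄ = [5]
S = H·P̄·Hᵀ + R = [60]
K = P̄·Hᵀ·S⁻¹ = [4/15; -2/3]
x' = x̄ + K·y = [-29/3, -19/3]
P' = (I − K·H)·P̄ = [581/15 113/3; 113/3 121/3]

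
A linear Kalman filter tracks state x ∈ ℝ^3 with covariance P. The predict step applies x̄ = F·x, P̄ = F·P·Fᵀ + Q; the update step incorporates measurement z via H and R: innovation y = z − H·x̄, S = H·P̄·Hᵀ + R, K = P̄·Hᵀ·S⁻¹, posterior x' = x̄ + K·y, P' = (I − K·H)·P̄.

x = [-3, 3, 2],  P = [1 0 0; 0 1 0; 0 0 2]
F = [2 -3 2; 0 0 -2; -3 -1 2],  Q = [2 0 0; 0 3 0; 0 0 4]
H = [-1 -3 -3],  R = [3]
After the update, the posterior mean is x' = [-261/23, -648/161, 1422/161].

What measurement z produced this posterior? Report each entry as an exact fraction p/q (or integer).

x̄ = F·x = [-11, -4, 10]
P̄ = F·P·Fᵀ + Q = [23 -8 5; -8 11 -8; 5 -8 22]
S = H·P̄·Hᵀ + R = [161]
K = P̄·Hᵀ·S⁻¹ = [-2/23; -1/161; -47/161]
x' − x̄ = [-8/23, -4/161, -188/161] = K·y
y = (KᵀK)⁻¹·Kᵀ·(x' − x̄) = [4]
z = y + H·x̄ = [4] + [-7] = [-3]

z = [-3]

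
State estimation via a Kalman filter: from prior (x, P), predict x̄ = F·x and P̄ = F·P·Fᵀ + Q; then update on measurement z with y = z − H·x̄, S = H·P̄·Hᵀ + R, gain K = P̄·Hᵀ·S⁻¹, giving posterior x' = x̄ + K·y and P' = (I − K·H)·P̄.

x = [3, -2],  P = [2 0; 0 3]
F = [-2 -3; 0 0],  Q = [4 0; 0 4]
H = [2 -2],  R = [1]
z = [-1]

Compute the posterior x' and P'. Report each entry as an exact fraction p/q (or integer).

x' = [-78/173, 8/173]
P' = [663/173 624/173; 624/173 628/173]

x̄ = F·x = [0, 0]
P̄ = F·P·Fᵀ + Q = [39 0; 0 4]
y = z − H·x̄ = [-1]
S = H·P̄·Hᵀ + R = [173]
K = P̄·Hᵀ·S⁻¹ = [78/173; -8/173]
x' = x̄ + K·y = [-78/173, 8/173]
P' = (I − K·H)·P̄ = [663/173 624/173; 624/173 628/173]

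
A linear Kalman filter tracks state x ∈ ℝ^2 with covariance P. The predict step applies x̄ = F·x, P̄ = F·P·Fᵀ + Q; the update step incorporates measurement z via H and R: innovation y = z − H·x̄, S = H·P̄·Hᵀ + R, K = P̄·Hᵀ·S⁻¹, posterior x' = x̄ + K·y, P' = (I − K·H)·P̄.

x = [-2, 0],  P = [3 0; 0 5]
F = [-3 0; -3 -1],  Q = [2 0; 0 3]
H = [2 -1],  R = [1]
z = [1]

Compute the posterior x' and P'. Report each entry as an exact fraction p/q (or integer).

x' = [109/44, 169/44]
P' = [315/44 599/44; 599/44 1179/44]

x̄ = F·x = [6, 6]
P̄ = F·P·Fᵀ + Q = [29 27; 27 35]
y = z − H·x̄ = [-5]
S = H·P̄·Hᵀ + R = [44]
K = P̄·Hᵀ·S⁻¹ = [31/44; 19/44]
x' = x̄ + K·y = [109/44, 169/44]
P' = (I − K·H)·P̄ = [315/44 599/44; 599/44 1179/44]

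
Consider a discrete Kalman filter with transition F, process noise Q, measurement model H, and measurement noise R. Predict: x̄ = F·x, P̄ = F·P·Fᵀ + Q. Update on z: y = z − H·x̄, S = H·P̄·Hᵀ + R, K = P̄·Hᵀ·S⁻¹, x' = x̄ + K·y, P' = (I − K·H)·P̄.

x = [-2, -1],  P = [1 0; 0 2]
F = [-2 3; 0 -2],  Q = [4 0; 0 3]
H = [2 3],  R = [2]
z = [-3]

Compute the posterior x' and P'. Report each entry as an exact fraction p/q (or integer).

x̄ = F·x = [1, 2]
P̄ = F·P·Fᵀ + Q = [26 -12; -12 11]
y = z − H·x̄ = [-11]
S = H·P̄·Hᵀ + R = [61]
K = P̄·Hᵀ·S⁻¹ = [16/61; 9/61]
x' = x̄ + K·y = [-115/61, 23/61]
P' = (I − K·H)·P̄ = [1330/61 -876/61; -876/61 590/61]

x' = [-115/61, 23/61]
P' = [1330/61 -876/61; -876/61 590/61]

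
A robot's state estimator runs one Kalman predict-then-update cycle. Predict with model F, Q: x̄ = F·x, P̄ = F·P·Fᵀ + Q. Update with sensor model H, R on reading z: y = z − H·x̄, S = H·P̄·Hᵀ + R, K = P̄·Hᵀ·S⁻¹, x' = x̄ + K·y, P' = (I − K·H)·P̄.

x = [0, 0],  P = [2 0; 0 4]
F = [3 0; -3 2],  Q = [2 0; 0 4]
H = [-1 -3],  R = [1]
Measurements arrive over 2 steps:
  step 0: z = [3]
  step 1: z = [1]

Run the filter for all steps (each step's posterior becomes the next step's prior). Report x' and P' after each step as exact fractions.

step 0: x' = [2/5, -96/85], P' = [232/15 -26/5; -26/5 158/85]
step 1: x' = [-151364/88155, 6946/29385], P' = [810986/88155 -93604/29385; -93604/29385 11876/9795]

step 0: x̄ = F·x = [0, 0]
step 0: P̄ = F·P·Fᵀ + Q = [20 -18; -18 38]
step 0: y = z − H·x̄ = [3]
step 0: S = H·P̄·Hᵀ + R = [255]
step 0: K = P̄·Hᵀ·S⁻¹ = [2/15; -32/85]
step 0: x' = x̄ + K·y = [2/5, -96/85]
step 0: P' = (I − K·H)·P̄ = [232/15 -26/5; -26/5 158/85]
step 1: x̄ = F·x = [6/5, -294/85]
step 1: P̄ = F·P·Fᵀ + Q = [706/5 -852/5; -852/5 18108/85]
step 1: y = z − H·x̄ = [-139/17]
step 1: S = H·P̄·Hᵀ + R = [17631/17]
step 1: K = P̄·Hᵀ·S⁻¹ = [6290/17631; -2656/5877]
step 1: x' = x̄ + K·y = [-151364/88155, 6946/29385]
step 1: P' = (I − K·H)·P̄ = [810986/88155 -93604/29385; -93604/29385 11876/9795]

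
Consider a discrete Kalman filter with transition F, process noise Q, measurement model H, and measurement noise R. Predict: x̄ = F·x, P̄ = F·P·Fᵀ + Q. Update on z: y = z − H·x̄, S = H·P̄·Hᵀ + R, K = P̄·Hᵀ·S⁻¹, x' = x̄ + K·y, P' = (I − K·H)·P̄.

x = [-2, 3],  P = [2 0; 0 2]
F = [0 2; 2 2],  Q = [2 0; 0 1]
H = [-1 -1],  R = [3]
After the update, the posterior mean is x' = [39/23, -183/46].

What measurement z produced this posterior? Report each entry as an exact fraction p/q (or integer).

x̄ = F·x = [6, 2]
P̄ = F·P·Fᵀ + Q = [10 8; 8 17]
S = H·P̄·Hᵀ + R = [46]
K = P̄·Hᵀ·S⁻¹ = [-9/23; -25/46]
x' − x̄ = [-99/23, -275/46] = K·y
y = (KᵀK)⁻¹·Kᵀ·(x' − x̄) = [11]
z = y + H·x̄ = [11] + [-8] = [3]

z = [3]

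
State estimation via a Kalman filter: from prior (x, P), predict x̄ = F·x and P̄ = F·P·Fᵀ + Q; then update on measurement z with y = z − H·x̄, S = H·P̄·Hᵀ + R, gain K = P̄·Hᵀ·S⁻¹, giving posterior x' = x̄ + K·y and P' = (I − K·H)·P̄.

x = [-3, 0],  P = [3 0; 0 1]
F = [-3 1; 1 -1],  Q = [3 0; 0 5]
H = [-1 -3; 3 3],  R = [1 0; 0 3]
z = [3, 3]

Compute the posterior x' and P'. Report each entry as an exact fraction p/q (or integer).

x' = [7143/2261, -4671/2261]
P' = [2179/2261 -1084/2261; -1084/2261 725/2261]

x̄ = F·x = [9, -3]
P̄ = F·P·Fᵀ + Q = [31 -10; -10 9]
y = z − H·x̄ = [3, -15]
S = H·P̄·Hᵀ + R = [53 -54; -54 183]
K = P̄·Hᵀ·S⁻¹ = [1073/2261 1095/2261; -1091/2261 -359/2261]
x' = x̄ + K·y = [7143/2261, -4671/2261]
P' = (I − K·H)·P̄ = [2179/2261 -1084/2261; -1084/2261 725/2261]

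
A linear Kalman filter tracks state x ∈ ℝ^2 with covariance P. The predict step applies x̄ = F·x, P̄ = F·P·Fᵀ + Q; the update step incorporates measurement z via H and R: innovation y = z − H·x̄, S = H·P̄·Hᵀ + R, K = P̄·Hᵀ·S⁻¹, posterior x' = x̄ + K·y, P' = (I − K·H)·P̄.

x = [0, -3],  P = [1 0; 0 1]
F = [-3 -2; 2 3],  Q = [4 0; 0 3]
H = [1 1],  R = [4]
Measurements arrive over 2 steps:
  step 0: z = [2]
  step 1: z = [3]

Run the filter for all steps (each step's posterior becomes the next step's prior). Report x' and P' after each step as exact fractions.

step 0: x̄ = F·x = [6, -9]
step 0: P̄ = F·P·Fᵀ + Q = [17 -12; -12 16]
step 0: y = z − H·x̄ = [5]
step 0: S = H·P̄·Hᵀ + R = [13]
step 0: K = P̄·Hᵀ·S⁻¹ = [5/13; 4/13]
step 0: x' = x̄ + K·y = [103/13, -97/13]
step 0: P' = (I − K·H)·P̄ = [196/13 -176/13; -176/13 192/13]
step 1: x̄ = F·x = [-115/13, -85/13]
step 1: P̄ = F·P·Fᵀ + Q = [472/13 -40/13; -40/13 439/13]
step 1: y = z − H·x̄ = [239/13]
step 1: S = H·P̄·Hᵀ + R = [883/13]
step 1: K = P̄·Hᵀ·S⁻¹ = [432/883; 399/883]
step 1: x' = x̄ + K·y = [131/883, 1562/883]
step 1: P' = (I − K·H)·P̄ = [17704/883 -15976/883; -15976/883 17572/883]

step 0: x' = [103/13, -97/13], P' = [196/13 -176/13; -176/13 192/13]
step 1: x' = [131/883, 1562/883], P' = [17704/883 -15976/883; -15976/883 17572/883]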